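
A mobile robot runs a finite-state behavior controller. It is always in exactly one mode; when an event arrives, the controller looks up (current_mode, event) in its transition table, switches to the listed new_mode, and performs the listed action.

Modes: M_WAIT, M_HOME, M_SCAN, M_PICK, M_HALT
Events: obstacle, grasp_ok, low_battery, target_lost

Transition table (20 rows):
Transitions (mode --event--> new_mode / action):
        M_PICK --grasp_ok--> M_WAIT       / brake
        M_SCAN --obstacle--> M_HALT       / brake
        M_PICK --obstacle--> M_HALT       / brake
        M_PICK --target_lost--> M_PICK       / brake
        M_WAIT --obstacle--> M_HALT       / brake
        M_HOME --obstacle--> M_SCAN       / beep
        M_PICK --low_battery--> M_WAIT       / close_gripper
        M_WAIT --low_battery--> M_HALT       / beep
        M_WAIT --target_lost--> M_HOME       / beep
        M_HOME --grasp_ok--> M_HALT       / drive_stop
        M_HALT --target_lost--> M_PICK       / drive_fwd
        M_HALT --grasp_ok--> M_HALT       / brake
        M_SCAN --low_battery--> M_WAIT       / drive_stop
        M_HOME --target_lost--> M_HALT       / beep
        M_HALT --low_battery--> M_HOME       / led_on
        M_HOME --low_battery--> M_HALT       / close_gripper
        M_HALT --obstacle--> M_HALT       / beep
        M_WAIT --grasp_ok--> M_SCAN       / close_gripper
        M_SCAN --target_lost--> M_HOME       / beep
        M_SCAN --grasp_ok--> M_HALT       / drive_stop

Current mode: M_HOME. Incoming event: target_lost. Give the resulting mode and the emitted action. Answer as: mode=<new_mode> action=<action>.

mode=M_HALT action=beep

current mode = M_HOME; filter table to that mode:
  (M_HOME, obstacle) → (M_SCAN, beep)
  (M_HOME, grasp_ok) → (M_HALT, drive_stop)
  (M_HOME, target_lost) → (M_HALT, beep)  ← event matches
  (M_HOME, low_battery) → (M_HALT, close_gripper)
event = target_lost selects (M_HALT, beep)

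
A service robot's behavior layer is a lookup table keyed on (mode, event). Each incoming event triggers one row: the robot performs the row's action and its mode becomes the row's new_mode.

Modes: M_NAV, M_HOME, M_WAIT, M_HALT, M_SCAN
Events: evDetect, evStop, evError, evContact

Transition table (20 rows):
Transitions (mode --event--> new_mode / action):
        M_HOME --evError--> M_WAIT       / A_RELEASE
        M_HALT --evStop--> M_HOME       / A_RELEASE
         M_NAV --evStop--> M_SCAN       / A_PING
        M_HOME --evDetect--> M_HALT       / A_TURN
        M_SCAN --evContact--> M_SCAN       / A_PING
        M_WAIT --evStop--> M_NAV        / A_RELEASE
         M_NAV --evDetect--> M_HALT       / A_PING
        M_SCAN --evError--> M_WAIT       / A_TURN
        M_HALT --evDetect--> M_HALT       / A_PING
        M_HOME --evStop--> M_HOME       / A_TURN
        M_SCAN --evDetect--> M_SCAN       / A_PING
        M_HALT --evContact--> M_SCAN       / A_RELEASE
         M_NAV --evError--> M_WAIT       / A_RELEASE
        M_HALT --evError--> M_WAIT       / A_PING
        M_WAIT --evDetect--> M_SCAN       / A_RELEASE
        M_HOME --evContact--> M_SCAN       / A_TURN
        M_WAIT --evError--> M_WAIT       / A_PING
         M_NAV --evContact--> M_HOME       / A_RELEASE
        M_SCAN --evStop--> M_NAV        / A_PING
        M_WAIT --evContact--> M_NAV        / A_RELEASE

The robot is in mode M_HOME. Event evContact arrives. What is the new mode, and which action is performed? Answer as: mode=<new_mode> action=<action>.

current mode = M_HOME; filter table to that mode:
  (M_HOME, evError) → (M_WAIT, A_RELEASE)
  (M_HOME, evDetect) → (M_HALT, A_TURN)
  (M_HOME, evStop) → (M_HOME, A_TURN)
  (M_HOME, evContact) → (M_SCAN, A_TURN)  ← event matches
event = evContact selects (M_SCAN, A_TURN)

mode=M_SCAN action=A_TURN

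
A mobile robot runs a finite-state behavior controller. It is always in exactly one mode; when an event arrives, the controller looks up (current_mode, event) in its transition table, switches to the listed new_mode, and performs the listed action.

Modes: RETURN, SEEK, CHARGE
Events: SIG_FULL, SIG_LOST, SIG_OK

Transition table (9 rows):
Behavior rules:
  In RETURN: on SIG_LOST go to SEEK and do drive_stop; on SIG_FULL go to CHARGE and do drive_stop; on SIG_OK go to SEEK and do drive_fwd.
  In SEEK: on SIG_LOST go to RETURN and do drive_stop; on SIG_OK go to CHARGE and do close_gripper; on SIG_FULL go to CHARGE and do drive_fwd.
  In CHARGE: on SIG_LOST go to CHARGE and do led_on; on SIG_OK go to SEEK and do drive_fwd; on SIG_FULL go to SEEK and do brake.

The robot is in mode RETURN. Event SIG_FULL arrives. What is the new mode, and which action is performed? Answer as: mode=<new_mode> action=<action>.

mode=CHARGE action=drive_stop

current mode = RETURN; filter table to that mode:
  (RETURN, SIG_LOST) → (SEEK, drive_stop)
  (RETURN, SIG_FULL) → (CHARGE, drive_stop)  ← event matches
  (RETURN, SIG_OK) → (SEEK, drive_fwd)
event = SIG_FULL selects (CHARGE, drive_stop)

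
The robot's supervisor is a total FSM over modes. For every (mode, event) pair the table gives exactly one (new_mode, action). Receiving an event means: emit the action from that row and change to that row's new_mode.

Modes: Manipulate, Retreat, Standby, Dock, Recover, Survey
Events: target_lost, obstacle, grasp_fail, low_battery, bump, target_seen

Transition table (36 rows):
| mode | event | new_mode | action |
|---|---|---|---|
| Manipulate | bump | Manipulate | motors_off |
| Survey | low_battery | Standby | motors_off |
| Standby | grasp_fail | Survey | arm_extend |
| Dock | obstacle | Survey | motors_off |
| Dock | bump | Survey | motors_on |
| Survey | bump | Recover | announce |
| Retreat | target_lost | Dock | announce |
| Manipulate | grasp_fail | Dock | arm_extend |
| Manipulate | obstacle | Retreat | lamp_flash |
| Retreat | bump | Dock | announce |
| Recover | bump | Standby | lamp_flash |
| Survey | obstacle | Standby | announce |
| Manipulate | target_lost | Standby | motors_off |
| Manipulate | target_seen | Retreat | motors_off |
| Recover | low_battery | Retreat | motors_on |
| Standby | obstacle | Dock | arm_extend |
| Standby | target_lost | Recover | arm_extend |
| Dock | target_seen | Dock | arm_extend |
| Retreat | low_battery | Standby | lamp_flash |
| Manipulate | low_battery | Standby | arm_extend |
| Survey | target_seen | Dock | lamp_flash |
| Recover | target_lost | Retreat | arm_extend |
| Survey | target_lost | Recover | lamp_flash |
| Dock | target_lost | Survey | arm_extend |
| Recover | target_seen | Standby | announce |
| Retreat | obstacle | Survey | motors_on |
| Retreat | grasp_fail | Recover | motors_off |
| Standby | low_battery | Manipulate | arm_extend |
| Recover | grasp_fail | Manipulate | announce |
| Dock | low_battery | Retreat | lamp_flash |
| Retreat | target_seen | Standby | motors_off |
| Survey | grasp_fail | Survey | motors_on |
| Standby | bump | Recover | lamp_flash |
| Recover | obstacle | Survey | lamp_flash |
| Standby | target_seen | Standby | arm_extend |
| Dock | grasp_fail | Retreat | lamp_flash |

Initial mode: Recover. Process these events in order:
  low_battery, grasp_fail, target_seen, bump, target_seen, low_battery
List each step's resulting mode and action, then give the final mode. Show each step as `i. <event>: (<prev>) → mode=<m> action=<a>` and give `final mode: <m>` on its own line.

final mode: Manipulate

1. low_battery: (Recover) → mode=Retreat action=motors_on
2. grasp_fail: (Retreat) → mode=Recover action=motors_off
3. target_seen: (Recover) → mode=Standby action=announce
4. bump: (Standby) → mode=Recover action=lamp_flash
5. target_seen: (Recover) → mode=Standby action=announce
6. low_battery: (Standby) → mode=Manipulate action=arm_extend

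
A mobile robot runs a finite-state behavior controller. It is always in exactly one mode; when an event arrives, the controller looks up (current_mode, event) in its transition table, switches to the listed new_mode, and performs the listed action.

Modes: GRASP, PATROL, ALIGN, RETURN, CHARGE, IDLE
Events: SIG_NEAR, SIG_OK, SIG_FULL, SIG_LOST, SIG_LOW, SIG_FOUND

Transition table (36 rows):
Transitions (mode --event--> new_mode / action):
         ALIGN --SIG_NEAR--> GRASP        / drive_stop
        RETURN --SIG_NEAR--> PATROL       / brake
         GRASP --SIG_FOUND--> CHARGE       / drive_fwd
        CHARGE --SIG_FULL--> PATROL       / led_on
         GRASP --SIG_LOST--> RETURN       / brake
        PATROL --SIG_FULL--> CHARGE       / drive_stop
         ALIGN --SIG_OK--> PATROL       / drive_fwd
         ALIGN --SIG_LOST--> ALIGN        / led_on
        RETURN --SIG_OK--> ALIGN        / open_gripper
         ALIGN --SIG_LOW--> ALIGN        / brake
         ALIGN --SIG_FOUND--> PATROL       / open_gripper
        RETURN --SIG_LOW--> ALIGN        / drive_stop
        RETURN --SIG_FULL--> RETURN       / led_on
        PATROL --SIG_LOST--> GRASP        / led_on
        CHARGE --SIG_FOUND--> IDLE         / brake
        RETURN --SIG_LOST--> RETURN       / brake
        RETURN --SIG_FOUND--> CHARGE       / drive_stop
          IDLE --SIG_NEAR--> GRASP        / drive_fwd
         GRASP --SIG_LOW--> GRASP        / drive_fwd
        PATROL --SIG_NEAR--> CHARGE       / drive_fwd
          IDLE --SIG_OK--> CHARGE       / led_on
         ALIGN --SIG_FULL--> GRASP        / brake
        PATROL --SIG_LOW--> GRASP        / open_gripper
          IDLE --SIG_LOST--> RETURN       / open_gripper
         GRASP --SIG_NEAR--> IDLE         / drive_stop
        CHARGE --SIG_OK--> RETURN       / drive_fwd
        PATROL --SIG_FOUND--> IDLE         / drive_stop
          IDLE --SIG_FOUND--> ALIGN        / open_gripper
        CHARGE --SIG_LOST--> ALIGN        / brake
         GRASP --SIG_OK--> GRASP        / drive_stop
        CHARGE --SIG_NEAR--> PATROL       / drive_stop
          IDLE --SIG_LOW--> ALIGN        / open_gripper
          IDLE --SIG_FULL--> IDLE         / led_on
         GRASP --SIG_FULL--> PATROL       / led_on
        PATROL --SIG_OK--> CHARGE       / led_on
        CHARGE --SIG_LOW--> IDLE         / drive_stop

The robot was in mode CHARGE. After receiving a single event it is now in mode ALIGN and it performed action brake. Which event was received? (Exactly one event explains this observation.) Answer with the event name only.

try SIG_NEAR: (CHARGE, SIG_NEAR) → (PATROL, drive_stop)
try SIG_OK: (CHARGE, SIG_OK) → (RETURN, drive_fwd)
try SIG_FULL: (CHARGE, SIG_FULL) → (PATROL, led_on)
try SIG_LOST: (CHARGE, SIG_LOST) → (ALIGN, brake)  ← matches
try SIG_LOW: (CHARGE, SIG_LOW) → (IDLE, drive_stop)
try SIG_FOUND: (CHARGE, SIG_FOUND) → (IDLE, brake)

SIG_LOST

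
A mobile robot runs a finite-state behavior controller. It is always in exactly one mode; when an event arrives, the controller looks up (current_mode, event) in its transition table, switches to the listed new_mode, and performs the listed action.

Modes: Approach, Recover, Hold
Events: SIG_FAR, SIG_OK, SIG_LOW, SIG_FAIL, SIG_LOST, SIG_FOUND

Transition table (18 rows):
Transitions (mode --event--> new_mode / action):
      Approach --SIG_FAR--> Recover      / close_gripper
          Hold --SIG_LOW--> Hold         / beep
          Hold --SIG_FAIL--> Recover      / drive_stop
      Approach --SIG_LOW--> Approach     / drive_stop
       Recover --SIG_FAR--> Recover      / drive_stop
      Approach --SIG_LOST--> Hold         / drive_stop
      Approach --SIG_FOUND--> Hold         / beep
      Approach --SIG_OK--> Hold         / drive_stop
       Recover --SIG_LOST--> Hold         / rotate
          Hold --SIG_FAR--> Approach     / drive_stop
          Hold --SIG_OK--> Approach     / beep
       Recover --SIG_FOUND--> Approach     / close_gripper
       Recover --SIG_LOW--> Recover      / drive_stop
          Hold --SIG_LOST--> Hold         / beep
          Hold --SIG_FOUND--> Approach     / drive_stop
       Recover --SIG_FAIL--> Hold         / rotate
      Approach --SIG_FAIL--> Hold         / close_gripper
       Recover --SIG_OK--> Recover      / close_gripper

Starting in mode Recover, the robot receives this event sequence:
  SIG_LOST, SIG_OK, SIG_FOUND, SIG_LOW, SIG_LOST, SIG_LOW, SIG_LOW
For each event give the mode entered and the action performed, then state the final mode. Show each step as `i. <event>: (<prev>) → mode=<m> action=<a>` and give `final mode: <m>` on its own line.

1. SIG_LOST: (Recover) → mode=Hold action=rotate
2. SIG_OK: (Hold) → mode=Approach action=beep
3. SIG_FOUND: (Approach) → mode=Hold action=beep
4. SIG_LOW: (Hold) → mode=Hold action=beep
5. SIG_LOST: (Hold) → mode=Hold action=beep
6. SIG_LOW: (Hold) → mode=Hold action=beep
7. SIG_LOW: (Hold) → mode=Hold action=beep

final mode: Hold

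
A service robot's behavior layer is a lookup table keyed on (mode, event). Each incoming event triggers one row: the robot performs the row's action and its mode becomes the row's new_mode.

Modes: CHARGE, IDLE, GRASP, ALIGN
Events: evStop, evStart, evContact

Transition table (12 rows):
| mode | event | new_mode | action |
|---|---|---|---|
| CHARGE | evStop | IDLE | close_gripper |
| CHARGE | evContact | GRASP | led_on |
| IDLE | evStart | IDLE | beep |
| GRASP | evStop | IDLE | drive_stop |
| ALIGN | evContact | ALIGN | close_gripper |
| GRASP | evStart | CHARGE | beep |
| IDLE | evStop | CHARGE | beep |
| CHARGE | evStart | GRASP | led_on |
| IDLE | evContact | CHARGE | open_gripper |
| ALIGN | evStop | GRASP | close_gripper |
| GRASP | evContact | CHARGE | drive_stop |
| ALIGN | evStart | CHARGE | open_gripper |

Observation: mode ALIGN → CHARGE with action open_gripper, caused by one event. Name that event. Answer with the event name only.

evStart

try evStop: (ALIGN, evStop) → (GRASP, close_gripper)
try evStart: (ALIGN, evStart) → (CHARGE, open_gripper)  ← matches
try evContact: (ALIGN, evContact) → (ALIGN, close_gripper)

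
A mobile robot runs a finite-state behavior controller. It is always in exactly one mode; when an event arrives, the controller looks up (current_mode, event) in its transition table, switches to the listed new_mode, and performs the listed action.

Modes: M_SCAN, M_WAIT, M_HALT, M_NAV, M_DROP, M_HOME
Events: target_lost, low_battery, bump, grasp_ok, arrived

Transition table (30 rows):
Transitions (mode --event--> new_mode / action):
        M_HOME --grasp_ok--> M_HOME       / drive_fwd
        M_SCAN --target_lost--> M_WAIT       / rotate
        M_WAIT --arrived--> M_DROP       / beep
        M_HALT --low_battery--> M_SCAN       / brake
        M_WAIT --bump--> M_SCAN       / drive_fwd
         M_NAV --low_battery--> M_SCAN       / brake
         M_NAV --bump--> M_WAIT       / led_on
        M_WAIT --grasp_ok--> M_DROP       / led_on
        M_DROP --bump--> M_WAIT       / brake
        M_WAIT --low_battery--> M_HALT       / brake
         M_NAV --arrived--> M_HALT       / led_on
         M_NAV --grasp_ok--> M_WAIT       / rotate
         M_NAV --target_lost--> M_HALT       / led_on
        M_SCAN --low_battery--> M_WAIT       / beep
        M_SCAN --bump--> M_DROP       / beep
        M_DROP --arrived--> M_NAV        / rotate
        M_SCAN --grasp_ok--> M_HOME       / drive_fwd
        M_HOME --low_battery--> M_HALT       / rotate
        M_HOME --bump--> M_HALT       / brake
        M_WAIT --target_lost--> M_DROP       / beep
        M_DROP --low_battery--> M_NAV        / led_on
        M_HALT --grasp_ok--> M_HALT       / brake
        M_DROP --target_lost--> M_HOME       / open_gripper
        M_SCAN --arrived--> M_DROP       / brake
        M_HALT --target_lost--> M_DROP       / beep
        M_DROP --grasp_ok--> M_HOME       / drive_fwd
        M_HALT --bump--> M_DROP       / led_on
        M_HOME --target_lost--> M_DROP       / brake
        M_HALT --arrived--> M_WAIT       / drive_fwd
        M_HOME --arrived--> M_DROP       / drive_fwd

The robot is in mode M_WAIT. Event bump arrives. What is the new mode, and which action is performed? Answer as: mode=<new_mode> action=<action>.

mode=M_SCAN action=drive_fwd

current mode = M_WAIT; filter table to that mode:
  (M_WAIT, arrived) → (M_DROP, beep)
  (M_WAIT, bump) → (M_SCAN, drive_fwd)  ← event matches
  (M_WAIT, grasp_ok) → (M_DROP, led_on)
  (M_WAIT, low_battery) → (M_HALT, brake)
  (M_WAIT, target_lost) → (M_DROP, beep)
event = bump selects (M_SCAN, drive_fwd)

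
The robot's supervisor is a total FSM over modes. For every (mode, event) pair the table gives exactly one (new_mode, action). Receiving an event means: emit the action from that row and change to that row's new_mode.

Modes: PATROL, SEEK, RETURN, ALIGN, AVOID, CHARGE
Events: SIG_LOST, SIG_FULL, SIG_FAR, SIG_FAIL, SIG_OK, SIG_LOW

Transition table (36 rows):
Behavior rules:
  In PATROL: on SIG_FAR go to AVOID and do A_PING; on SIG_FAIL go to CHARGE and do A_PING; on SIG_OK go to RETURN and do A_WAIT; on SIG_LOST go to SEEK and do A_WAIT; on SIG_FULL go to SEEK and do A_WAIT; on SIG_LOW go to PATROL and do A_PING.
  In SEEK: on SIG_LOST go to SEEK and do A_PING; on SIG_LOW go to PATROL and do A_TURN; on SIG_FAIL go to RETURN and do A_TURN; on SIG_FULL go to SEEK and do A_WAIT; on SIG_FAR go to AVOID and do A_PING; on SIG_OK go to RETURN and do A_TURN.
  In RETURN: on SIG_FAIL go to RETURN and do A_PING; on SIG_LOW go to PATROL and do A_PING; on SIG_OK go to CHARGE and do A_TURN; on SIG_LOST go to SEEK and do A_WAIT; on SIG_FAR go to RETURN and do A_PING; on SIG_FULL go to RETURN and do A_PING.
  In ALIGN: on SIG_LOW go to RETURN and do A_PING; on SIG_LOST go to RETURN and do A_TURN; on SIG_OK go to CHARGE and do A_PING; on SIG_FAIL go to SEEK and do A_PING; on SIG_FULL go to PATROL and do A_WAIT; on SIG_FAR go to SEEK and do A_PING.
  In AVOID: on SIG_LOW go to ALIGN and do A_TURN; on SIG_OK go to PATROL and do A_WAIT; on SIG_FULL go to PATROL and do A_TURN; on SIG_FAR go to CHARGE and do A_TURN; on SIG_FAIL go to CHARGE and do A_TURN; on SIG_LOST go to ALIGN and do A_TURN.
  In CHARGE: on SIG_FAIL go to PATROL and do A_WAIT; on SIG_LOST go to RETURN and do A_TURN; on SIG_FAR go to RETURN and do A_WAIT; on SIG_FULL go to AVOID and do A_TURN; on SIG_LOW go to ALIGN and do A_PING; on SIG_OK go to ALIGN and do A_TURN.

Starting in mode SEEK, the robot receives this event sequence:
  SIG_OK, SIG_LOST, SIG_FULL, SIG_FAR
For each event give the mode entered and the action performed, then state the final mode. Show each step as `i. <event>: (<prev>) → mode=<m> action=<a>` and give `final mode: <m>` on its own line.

1. SIG_OK: (SEEK) → mode=RETURN action=A_TURN
2. SIG_LOST: (RETURN) → mode=SEEK action=A_WAIT
3. SIG_FULL: (SEEK) → mode=SEEK action=A_WAIT
4. SIG_FAR: (SEEK) → mode=AVOID action=A_PING

final mode: AVOID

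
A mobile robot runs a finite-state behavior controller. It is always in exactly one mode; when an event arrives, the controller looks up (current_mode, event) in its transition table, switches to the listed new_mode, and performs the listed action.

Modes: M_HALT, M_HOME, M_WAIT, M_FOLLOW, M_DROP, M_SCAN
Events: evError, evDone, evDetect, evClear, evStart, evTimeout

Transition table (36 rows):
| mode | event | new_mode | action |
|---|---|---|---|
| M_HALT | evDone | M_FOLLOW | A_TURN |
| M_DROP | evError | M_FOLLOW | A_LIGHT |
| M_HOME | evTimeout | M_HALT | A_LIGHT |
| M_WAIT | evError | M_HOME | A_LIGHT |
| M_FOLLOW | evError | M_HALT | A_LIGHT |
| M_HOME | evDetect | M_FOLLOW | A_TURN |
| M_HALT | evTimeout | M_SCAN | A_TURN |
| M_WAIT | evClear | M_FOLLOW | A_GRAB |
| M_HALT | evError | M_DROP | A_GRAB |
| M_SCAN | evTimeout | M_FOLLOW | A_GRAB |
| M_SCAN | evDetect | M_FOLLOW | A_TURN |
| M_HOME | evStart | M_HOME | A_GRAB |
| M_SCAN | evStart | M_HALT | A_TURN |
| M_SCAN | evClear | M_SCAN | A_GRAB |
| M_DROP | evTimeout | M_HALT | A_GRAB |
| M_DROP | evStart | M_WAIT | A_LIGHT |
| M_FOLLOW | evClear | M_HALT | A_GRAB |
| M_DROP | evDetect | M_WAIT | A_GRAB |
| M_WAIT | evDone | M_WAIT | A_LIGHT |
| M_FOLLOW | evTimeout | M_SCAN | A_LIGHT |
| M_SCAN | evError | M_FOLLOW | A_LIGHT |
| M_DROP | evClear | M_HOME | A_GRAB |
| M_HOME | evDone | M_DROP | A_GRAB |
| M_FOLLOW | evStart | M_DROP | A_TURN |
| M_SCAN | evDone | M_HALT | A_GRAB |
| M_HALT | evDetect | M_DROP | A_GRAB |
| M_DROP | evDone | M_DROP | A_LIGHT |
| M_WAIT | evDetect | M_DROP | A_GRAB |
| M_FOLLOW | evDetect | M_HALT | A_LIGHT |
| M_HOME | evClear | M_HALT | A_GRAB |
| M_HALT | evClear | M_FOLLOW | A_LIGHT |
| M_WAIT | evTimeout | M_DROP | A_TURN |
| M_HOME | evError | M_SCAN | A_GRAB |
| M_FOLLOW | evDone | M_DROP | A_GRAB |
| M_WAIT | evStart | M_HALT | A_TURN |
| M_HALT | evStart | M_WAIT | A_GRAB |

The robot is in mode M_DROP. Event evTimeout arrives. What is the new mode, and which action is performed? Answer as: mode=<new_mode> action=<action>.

current mode = M_DROP; filter table to that mode:
  (M_DROP, evError) → (M_FOLLOW, A_LIGHT)
  (M_DROP, evTimeout) → (M_HALT, A_GRAB)  ← event matches
  (M_DROP, evStart) → (M_WAIT, A_LIGHT)
  (M_DROP, evDetect) → (M_WAIT, A_GRAB)
  (M_DROP, evClear) → (M_HOME, A_GRAB)
  (M_DROP, evDone) → (M_DROP, A_LIGHT)
event = evTimeout selects (M_HALT, A_GRAB)

mode=M_HALT action=A_GRAB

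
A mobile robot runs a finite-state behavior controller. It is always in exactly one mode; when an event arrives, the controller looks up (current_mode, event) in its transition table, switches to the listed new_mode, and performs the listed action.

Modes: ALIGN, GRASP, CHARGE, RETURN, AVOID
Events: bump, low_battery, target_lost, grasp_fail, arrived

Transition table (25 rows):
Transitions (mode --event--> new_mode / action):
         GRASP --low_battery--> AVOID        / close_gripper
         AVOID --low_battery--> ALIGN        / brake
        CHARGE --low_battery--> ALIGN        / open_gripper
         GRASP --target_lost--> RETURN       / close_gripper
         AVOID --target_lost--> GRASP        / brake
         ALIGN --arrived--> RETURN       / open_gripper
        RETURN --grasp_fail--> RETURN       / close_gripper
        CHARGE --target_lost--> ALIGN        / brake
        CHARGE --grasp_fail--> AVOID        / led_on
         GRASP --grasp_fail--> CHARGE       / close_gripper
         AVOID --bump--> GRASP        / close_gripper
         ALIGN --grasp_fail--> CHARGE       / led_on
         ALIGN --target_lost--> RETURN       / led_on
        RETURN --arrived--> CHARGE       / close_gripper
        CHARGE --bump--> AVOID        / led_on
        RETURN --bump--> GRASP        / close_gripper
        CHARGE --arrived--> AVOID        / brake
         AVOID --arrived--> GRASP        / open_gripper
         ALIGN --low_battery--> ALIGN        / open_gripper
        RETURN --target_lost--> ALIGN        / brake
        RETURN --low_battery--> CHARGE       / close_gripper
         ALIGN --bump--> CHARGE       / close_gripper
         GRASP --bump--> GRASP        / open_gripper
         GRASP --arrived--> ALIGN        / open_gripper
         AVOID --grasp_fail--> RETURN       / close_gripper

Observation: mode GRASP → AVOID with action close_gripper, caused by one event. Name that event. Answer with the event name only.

try bump: (GRASP, bump) → (GRASP, open_gripper)
try low_battery: (GRASP, low_battery) → (AVOID, close_gripper)  ← matches
try target_lost: (GRASP, target_lost) → (RETURN, close_gripper)
try grasp_fail: (GRASP, grasp_fail) → (CHARGE, close_gripper)
try arrived: (GRASP, arrived) → (ALIGN, open_gripper)

low_battery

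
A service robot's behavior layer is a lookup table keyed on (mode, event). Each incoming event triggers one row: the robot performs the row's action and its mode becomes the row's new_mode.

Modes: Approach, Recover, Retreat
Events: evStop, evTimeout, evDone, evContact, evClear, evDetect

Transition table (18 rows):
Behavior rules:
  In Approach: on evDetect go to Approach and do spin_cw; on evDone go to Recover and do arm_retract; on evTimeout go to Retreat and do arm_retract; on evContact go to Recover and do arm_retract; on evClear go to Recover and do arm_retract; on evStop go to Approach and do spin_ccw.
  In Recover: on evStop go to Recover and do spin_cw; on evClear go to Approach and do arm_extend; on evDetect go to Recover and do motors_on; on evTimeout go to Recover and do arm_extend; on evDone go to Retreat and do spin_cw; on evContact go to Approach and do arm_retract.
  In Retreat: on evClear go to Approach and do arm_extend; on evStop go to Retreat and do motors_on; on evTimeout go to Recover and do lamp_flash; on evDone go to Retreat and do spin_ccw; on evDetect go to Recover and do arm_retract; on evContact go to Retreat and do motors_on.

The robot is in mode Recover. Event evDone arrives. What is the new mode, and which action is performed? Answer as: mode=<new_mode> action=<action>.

current mode = Recover; filter table to that mode:
  (Recover, evStop) → (Recover, spin_cw)
  (Recover, evClear) → (Approach, arm_extend)
  (Recover, evDetect) → (Recover, motors_on)
  (Recover, evTimeout) → (Recover, arm_extend)
  (Recover, evDone) → (Retreat, spin_cw)  ← event matches
  (Recover, evContact) → (Approach, arm_retract)
event = evDone selects (Retreat, spin_cw)

mode=Retreat action=spin_cw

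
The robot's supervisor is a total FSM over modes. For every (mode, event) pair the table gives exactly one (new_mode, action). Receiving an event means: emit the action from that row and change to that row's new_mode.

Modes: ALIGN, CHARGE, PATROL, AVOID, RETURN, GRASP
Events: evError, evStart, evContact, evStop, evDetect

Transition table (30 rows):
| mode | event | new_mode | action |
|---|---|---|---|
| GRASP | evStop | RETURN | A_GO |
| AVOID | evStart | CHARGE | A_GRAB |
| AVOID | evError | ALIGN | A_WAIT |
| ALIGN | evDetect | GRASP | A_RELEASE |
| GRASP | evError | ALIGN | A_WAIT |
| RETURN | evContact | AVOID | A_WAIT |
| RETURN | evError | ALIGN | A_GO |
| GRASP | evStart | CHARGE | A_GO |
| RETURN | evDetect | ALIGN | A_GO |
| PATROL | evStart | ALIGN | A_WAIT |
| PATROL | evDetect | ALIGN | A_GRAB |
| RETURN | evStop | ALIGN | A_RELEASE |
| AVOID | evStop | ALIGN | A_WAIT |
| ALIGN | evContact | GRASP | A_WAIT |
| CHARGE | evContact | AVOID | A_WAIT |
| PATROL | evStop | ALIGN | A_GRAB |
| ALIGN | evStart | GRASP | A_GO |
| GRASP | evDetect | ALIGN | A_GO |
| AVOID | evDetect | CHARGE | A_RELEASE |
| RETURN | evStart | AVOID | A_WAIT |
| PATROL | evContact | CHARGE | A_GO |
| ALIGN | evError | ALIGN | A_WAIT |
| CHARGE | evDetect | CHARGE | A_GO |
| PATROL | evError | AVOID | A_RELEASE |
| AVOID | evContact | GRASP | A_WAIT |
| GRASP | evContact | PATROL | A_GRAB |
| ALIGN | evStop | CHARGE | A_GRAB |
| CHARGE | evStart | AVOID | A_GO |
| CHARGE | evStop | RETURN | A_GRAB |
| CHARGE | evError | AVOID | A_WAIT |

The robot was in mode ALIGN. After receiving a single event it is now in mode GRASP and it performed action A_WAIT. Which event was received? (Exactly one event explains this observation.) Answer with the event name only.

evContact

try evError: (ALIGN, evError) → (ALIGN, A_WAIT)
try evStart: (ALIGN, evStart) → (GRASP, A_GO)
try evContact: (ALIGN, evContact) → (GRASP, A_WAIT)  ← matches
try evStop: (ALIGN, evStop) → (CHARGE, A_GRAB)
try evDetect: (ALIGN, evDetect) → (GRASP, A_RELEASE)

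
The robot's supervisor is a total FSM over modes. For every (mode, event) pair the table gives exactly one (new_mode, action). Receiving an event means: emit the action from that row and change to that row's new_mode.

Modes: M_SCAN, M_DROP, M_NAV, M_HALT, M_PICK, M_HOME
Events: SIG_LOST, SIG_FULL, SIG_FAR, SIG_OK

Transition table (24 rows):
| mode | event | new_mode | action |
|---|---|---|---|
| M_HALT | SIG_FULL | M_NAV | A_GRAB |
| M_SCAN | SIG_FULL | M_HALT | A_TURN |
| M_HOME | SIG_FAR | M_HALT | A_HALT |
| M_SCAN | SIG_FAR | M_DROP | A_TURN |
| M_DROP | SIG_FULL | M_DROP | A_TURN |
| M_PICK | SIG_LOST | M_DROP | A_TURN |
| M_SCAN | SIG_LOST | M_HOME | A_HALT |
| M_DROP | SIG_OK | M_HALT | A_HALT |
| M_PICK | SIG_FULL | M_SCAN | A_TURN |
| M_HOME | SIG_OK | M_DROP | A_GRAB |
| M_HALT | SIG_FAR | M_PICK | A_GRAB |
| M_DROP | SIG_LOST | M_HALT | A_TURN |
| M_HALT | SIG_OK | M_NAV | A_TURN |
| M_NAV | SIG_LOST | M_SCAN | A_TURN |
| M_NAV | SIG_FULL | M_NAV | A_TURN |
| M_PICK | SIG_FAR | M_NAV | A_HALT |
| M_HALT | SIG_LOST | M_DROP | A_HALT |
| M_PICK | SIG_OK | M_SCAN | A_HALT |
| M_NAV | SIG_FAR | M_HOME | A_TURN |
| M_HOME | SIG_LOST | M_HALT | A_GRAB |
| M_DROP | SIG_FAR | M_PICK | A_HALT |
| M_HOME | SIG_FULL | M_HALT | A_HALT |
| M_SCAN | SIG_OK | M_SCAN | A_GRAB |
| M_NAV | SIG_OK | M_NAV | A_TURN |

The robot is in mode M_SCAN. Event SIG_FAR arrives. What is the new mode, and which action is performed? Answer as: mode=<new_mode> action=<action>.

mode=M_DROP action=A_TURN

current mode = M_SCAN; filter table to that mode:
  (M_SCAN, SIG_FULL) → (M_HALT, A_TURN)
  (M_SCAN, SIG_FAR) → (M_DROP, A_TURN)  ← event matches
  (M_SCAN, SIG_LOST) → (M_HOME, A_HALT)
  (M_SCAN, SIG_OK) → (M_SCAN, A_GRAB)
event = SIG_FAR selects (M_DROP, A_TURN)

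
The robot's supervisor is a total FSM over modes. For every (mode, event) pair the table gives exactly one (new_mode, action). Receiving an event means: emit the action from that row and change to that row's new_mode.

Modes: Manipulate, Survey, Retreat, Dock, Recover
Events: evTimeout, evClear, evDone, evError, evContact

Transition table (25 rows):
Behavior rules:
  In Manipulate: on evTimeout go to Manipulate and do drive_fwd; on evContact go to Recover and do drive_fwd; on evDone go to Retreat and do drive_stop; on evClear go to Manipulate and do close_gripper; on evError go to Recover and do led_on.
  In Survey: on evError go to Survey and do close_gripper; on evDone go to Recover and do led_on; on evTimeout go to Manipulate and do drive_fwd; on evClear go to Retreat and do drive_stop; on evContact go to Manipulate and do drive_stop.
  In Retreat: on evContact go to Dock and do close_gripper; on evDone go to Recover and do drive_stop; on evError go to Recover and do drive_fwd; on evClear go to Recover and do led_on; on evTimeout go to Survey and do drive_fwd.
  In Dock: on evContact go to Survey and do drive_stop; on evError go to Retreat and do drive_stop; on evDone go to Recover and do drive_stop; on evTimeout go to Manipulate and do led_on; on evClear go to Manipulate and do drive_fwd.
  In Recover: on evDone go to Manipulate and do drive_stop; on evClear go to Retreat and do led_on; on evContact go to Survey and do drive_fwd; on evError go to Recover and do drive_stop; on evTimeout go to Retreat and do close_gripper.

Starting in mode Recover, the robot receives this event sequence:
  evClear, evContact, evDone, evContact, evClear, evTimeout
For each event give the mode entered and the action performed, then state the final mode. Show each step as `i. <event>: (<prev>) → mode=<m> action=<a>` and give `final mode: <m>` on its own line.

final mode: Survey

1. evClear: (Recover) → mode=Retreat action=led_on
2. evContact: (Retreat) → mode=Dock action=close_gripper
3. evDone: (Dock) → mode=Recover action=drive_stop
4. evContact: (Recover) → mode=Survey action=drive_fwd
5. evClear: (Survey) → mode=Retreat action=drive_stop
6. evTimeout: (Retreat) → mode=Survey action=drive_fwd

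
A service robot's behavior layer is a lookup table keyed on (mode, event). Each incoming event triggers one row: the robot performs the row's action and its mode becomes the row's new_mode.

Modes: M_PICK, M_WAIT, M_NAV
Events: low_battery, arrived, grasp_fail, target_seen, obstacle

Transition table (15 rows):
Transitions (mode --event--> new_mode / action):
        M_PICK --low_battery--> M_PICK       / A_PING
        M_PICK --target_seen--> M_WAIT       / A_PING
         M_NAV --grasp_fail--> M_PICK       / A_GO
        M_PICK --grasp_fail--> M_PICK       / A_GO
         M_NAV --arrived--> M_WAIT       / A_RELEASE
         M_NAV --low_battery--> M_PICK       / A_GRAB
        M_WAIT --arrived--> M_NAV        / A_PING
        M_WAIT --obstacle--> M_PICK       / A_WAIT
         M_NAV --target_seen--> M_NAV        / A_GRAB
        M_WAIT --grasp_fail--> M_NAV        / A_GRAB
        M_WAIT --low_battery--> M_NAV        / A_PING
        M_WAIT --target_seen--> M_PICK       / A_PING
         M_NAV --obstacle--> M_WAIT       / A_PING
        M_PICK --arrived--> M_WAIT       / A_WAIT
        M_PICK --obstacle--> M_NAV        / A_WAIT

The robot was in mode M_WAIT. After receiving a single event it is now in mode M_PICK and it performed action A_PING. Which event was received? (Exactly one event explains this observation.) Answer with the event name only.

try low_battery: (M_WAIT, low_battery) → (M_NAV, A_PING)
try arrived: (M_WAIT, arrived) → (M_NAV, A_PING)
try grasp_fail: (M_WAIT, grasp_fail) → (M_NAV, A_GRAB)
try target_seen: (M_WAIT, target_seen) → (M_PICK, A_PING)  ← matches
try obstacle: (M_WAIT, obstacle) → (M_PICK, A_WAIT)

target_seen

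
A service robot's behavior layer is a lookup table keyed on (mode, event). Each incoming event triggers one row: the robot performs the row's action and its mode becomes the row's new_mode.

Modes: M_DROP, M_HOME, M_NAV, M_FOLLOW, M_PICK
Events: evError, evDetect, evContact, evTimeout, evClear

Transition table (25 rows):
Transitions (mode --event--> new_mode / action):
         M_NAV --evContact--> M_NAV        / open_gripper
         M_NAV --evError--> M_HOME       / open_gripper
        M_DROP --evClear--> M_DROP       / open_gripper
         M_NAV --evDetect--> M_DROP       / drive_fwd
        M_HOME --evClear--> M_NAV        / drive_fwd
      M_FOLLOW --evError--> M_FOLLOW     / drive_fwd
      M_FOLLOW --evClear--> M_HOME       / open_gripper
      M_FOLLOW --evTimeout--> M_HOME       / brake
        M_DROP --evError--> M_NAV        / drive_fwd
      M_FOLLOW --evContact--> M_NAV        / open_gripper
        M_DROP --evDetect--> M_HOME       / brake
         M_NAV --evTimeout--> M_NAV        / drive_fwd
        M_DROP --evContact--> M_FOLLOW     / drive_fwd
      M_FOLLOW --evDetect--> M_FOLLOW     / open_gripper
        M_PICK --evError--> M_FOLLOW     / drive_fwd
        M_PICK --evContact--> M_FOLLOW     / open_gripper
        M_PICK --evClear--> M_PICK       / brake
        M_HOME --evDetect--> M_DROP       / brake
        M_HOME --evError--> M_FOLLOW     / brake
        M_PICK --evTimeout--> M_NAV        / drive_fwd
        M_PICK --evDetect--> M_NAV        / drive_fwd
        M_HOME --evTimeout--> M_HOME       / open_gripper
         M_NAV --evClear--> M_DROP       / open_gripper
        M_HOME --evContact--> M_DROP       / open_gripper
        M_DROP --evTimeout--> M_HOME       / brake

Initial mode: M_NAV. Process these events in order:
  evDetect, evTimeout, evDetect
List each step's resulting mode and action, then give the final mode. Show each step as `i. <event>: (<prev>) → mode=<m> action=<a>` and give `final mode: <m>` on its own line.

final mode: M_DROP

1. evDetect: (M_NAV) → mode=M_DROP action=drive_fwd
2. evTimeout: (M_DROP) → mode=M_HOME action=brake
3. evDetect: (M_HOME) → mode=M_DROP action=brake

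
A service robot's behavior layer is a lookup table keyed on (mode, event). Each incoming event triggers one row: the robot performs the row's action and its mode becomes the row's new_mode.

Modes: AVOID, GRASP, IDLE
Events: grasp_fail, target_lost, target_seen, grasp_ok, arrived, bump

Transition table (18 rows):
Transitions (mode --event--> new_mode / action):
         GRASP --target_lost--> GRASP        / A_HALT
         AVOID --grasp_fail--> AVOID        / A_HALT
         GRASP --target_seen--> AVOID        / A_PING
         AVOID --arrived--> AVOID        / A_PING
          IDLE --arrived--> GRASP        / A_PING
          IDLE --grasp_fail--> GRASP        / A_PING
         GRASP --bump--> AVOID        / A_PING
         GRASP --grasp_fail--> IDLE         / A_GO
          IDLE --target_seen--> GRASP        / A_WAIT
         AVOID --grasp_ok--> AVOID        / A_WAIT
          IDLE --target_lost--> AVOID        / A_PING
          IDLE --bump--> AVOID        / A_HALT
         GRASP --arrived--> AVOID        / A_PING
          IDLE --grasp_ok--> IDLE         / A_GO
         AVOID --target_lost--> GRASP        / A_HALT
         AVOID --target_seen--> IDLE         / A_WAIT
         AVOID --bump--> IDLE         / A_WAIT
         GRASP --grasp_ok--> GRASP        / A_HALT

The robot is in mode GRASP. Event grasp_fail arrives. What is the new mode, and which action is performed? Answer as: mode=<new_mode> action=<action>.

mode=IDLE action=A_GO

current mode = GRASP; filter table to that mode:
  (GRASP, target_lost) → (GRASP, A_HALT)
  (GRASP, target_seen) → (AVOID, A_PING)
  (GRASP, bump) → (AVOID, A_PING)
  (GRASP, grasp_fail) → (IDLE, A_GO)  ← event matches
  (GRASP, arrived) → (AVOID, A_PING)
  (GRASP, grasp_ok) → (GRASP, A_HALT)
event = grasp_fail selects (IDLE, A_GO)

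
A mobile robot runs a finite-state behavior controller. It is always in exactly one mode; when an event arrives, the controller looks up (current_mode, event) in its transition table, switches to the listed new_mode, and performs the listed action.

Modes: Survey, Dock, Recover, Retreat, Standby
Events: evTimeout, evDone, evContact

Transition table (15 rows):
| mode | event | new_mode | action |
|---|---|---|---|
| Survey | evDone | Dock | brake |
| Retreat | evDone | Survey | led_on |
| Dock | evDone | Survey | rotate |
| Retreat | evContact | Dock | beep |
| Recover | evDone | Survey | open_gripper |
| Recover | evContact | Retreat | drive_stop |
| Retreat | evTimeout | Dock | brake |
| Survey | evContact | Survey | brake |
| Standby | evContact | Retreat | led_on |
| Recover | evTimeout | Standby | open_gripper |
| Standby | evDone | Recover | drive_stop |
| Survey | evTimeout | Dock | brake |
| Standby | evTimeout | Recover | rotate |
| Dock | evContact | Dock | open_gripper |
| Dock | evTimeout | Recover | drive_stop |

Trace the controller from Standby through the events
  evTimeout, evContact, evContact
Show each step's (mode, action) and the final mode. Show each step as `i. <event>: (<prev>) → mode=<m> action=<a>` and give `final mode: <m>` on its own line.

final mode: Dock

1. evTimeout: (Standby) → mode=Recover action=rotate
2. evContact: (Recover) → mode=Retreat action=drive_stop
3. evContact: (Retreat) → mode=Dock action=beep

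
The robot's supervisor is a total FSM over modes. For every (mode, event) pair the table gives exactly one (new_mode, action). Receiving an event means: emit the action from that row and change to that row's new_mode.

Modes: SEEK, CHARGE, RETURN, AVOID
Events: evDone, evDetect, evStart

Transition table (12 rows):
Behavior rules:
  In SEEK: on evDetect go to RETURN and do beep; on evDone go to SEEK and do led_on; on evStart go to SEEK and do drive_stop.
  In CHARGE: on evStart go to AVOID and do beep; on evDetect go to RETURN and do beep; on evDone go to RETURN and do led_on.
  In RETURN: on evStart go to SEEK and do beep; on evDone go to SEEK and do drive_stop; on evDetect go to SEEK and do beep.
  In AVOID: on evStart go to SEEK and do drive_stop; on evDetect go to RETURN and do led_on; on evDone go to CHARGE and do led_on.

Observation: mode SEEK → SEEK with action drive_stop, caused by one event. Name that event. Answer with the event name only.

evStart

try evDone: (SEEK, evDone) → (SEEK, led_on)
try evDetect: (SEEK, evDetect) → (RETURN, beep)
try evStart: (SEEK, evStart) → (SEEK, drive_stop)  ← matches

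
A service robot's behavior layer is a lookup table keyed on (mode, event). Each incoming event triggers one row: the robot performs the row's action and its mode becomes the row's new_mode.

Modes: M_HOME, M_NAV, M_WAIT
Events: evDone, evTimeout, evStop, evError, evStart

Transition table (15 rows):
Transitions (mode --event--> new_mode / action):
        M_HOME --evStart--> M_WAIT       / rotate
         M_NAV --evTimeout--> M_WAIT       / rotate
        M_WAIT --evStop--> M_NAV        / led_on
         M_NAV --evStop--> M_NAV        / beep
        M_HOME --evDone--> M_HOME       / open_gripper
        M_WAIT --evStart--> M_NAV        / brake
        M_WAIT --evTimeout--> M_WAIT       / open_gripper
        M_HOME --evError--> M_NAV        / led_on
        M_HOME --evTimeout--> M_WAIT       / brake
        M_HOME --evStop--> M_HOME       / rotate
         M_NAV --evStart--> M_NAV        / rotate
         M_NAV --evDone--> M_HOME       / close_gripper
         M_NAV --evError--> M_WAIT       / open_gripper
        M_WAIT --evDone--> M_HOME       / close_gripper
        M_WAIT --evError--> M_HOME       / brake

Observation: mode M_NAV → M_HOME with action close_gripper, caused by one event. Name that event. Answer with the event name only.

evDone

try evDone: (M_NAV, evDone) → (M_HOME, close_gripper)  ← matches
try evTimeout: (M_NAV, evTimeout) → (M_WAIT, rotate)
try evStop: (M_NAV, evStop) → (M_NAV, beep)
try evError: (M_NAV, evError) → (M_WAIT, open_gripper)
try evStart: (M_NAV, evStart) → (M_NAV, rotate)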